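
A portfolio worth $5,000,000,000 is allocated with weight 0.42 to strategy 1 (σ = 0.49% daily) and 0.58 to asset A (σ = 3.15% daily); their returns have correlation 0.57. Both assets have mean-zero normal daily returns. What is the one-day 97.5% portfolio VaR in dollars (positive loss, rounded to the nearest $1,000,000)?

σ_p² = 0.42²·0.49² + 0.58²·3.15² + 2·0.57·0.42·0.58·0.49·3.15 = 3.8089 (%²).
σ_p = √3.8089 = 1.952%.
At 97.5%, z = 1.960.
VaR = 1.960 × 1.952% = 3.826%; on $5,000,000,000 that is $191,300,000.

$191,000,000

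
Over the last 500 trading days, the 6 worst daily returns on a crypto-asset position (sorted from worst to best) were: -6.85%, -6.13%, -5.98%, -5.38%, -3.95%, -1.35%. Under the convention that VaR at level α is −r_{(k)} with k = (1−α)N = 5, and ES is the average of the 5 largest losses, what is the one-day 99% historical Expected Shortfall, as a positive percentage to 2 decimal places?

The 5 worst returns sum to -28.29%.
ES = −(-28.29%) / 5 = 5.658% ≈ 5.66%.

5.66%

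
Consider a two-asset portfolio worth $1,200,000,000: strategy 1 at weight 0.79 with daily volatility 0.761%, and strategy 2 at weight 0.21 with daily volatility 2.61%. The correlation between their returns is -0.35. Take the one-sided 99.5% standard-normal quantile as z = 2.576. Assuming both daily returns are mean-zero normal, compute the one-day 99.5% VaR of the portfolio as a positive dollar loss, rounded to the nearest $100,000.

$20,300,000

σ_p² = 0.79²·0.761² + 0.21²·2.61² + 2·-0.35·0.79·0.21·0.761·2.61 = 0.4312 (%²).
σ_p = √0.4312 = 0.657%.
VaR = 2.576 × 0.657% = 1.692%; on $1,200,000,000 that is $20,304,000.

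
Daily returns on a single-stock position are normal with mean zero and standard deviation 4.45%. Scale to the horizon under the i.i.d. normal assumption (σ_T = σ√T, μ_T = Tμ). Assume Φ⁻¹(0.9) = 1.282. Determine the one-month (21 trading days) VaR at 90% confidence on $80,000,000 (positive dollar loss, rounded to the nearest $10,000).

$20,910,000

σ_{21d} = 4.45% × √21 = 20.392%.
VaR = 1.282 × 20.392% = 26.143%.
On $80,000,000: 0.26143 × $80,000,000 = $20,914,400.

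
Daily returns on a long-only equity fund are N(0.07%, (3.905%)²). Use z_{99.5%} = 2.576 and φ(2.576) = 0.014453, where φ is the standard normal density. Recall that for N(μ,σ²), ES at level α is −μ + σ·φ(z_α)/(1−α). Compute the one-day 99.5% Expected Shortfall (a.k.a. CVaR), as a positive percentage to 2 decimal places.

Tail multiplier: φ(z)/(1−α) = 0.014453 / 0.005 = 2.891.
ES = −(0.07%) + 3.905% × 2.891 = 11.219%.

11.22%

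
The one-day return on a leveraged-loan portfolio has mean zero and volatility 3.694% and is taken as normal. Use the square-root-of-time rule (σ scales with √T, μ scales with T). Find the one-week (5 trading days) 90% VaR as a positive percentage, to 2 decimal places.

At 90%, z = 1.282.
σ_{5d} = 3.694% × √5 = 8.260%.
VaR = 1.282 × 8.260% = 10.589%.

10.59%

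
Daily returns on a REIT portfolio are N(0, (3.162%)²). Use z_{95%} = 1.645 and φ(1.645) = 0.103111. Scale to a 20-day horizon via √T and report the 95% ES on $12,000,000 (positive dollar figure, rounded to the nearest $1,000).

$3,499,000

σ_{20d} = 3.162% × √20 = 14.141%.
ES multiplier = φ(z)/(1−α) = 0.103111/0.05 = 2.062.
ES = 14.141% × 2.062 = 29.159%; on $12,000,000: $3,499,080.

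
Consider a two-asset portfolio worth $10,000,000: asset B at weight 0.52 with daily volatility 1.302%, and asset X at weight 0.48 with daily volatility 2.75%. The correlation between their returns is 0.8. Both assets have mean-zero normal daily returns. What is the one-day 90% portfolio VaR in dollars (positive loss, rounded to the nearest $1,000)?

σ_p² = 0.52²·1.302² + 0.48²·2.75² + 2·0.8·0.52·0.48·1.302·2.75 = 3.6307 (%²).
σ_p = √3.6307 = 1.905%.
At 90%, z = 1.282.
VaR = 1.282 × 1.905% = 2.442%; on $10,000,000 that is $244,200.

$244,000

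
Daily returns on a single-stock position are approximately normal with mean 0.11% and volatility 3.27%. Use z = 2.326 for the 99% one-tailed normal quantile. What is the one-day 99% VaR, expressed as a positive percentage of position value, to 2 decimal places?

7.50%

VaR = −μ + z·σ = −(0.11%) + 2.326 × 3.27% = 7.496%.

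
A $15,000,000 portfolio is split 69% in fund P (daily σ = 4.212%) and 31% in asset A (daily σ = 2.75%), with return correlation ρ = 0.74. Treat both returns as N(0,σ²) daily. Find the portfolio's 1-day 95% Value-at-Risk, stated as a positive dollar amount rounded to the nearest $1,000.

$884,000

σ_p² = 0.69²·4.212² + 0.31²·2.75² + 2·0.74·0.69·0.31·4.212·2.75 = 12.8401 (%²).
σ_p = √12.8401 = 3.583%.
At 95%, z = 1.645.
VaR = 1.645 × 3.583% = 5.894%; on $15,000,000 that is $884,100.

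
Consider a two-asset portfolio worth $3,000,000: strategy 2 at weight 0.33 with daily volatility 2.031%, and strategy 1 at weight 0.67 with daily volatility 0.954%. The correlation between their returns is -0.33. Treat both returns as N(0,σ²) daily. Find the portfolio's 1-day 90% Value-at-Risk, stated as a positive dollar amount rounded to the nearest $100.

σ_p² = 0.33²·2.031² + 0.67²·0.954² + 2·-0.33·0.33·0.67·2.031·0.954 = 0.5750 (%²).
σ_p = √0.5750 = 0.758%.
At 90%, z = 1.282.
VaR = 1.282 × 0.758% = 0.972%; on $3,000,000 that is $29,160.

$29,200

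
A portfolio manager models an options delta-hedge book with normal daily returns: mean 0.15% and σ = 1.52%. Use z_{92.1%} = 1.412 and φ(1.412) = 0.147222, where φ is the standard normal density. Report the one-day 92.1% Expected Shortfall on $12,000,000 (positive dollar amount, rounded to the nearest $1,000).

Tail multiplier: φ(z)/(1−α) = 0.147222 / 0.079 = 1.864.
ES = −(0.15%) + 1.52% × 1.864 = 2.683%.
On $12,000,000: 0.02683 × $12,000,000 = $321,960.

$322,000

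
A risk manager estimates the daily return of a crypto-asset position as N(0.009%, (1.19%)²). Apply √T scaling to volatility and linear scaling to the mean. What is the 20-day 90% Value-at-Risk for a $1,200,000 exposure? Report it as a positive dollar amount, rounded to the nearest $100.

$79,700

At 90%, z = 1.282.
σ_{20d} = 1.19% × √20 = 5.322%; μ_{20d} = 20 × 0.009% = 0.180%.
VaR = −(0.180%) + 1.282 × 5.322% = 6.643%.
On $1,200,000: 0.06643 × $1,200,000 = $79,716.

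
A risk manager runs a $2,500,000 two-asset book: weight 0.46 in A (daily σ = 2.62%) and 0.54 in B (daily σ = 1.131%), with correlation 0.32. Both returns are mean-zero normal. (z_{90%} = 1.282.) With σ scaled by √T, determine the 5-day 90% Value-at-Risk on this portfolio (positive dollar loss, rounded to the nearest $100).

$108,600

σ_p = √(0.46²·2.62² + 0.54²·1.131² + 2·0.32·0.46·0.54·2.62·1.131) = 1.515%.
σ_{5d} = 1.515% × √5 = 3.388%.
VaR = 1.282 × 3.388% = 4.343%; on $2,500,000 that is $108,575.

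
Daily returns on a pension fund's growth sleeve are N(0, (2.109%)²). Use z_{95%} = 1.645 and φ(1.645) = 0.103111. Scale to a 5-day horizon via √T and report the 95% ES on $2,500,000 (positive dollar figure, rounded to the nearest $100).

σ_{5d} = 2.109% × √5 = 4.716%.
ES multiplier = φ(z)/(1−α) = 0.103111/0.05 = 2.062.
ES = 4.716% × 2.062 = 9.724%; on $2,500,000: $243,100.

$243,100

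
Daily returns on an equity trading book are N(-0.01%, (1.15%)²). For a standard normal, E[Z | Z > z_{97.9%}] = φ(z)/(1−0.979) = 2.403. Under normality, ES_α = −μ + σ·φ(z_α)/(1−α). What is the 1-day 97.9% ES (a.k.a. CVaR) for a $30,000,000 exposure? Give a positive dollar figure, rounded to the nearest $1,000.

$832,000

ES = −(-0.01%) + 1.15% × 2.403 = 2.773%.
On $30,000,000: 0.02773 × $30,000,000 = $831,900.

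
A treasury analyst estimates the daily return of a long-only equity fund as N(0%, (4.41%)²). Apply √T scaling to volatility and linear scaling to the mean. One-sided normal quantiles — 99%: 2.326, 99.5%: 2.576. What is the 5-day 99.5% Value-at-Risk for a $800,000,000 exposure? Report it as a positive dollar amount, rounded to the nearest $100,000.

σ_{5d} = 4.41% × √5 = 9.861%.
VaR = 2.576 × 9.861% = 25.402%.
On $800,000,000: 0.25402 × $800,000,000 = $203,216,000.

$203,200,000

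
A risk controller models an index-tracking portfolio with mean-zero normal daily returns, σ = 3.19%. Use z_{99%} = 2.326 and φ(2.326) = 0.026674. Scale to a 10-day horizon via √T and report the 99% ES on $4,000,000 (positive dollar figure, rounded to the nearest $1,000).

$1,076,000

σ_{10d} = 3.19% × √10 = 10.088%.
ES multiplier = φ(z)/(1−α) = 0.026674/0.01 = 2.667.
ES = 10.088% × 2.667 = 26.905%; on $4,000,000: $1,076,200.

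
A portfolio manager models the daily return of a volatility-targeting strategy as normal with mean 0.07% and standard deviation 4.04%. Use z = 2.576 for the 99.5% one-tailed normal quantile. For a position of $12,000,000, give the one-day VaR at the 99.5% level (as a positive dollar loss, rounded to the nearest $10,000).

VaR = −μ + z·σ = −(0.07%) + 2.576 × 4.04% = 10.337%.
On $12,000,000: 0.10337 × $12,000,000 = $1,240,440.

$1,240,000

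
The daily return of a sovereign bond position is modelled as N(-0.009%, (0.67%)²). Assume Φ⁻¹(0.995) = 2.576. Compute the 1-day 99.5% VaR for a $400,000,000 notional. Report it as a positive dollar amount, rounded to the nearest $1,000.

$6,940,000

VaR = −μ + z·σ = −(-0.009%) + 2.576 × 0.67% = 1.735%.
On $400,000,000: 0.01735 × $400,000,000 = $6,940,000.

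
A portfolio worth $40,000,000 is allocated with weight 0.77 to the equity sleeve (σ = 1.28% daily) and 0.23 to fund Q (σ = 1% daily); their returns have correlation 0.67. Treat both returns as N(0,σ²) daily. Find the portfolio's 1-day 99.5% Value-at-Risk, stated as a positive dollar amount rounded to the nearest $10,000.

$1,190,000

σ_p² = 0.77²·1.28² + 0.23²·1² + 2·0.67·0.77·0.23·1.28·1 = 1.3281 (%²).
σ_p = √1.3281 = 1.152%.
At 99.5%, z = 2.576.
VaR = 2.576 × 1.152% = 2.968%; on $40,000,000 that is $1,187,200.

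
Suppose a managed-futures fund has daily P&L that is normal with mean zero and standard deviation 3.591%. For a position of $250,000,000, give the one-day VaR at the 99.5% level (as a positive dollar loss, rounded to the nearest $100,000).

At 99.5% one-sided, z = 2.576.
VaR = z·σ = 2.576 × 3.591% = 9.250%.
On $250,000,000: 0.09250 × $250,000,000 = $23,125,000.

$23,100,000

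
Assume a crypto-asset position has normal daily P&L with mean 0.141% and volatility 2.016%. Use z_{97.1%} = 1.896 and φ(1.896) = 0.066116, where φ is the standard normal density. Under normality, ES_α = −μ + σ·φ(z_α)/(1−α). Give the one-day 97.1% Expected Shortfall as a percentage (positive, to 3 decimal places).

Tail multiplier: φ(z)/(1−α) = 0.066116 / 0.029 = 2.280.
ES = −(0.141%) + 2.016% × 2.280 = 4.455%.

4.455%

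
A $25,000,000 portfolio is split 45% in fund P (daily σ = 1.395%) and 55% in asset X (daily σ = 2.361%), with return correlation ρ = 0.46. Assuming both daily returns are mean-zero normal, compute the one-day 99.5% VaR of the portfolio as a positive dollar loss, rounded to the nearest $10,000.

$1,080,000

σ_p² = 0.45²·1.395² + 0.55²·2.361² + 2·0.46·0.45·0.55·1.395·2.361 = 2.8303 (%²).
σ_p = √2.8303 = 1.682%.
At 99.5%, z = 2.576.
VaR = 2.576 × 1.682% = 4.333%; on $25,000,000 that is $1,083,250.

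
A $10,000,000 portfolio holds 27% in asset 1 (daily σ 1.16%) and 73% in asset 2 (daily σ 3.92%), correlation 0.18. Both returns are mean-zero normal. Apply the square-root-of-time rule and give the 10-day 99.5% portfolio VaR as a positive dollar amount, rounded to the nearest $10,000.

$2,390,000

σ_p = √(0.27²·1.16² + 0.73²·3.92² + 2·0.18·0.27·0.73·1.16·3.92) = 2.934%.
σ_{10d} = 2.934% × √10 = 9.278%.
z(99.5%) = 2.576.
VaR = 2.576 × 9.278% = 23.900%; on $10,000,000 that is $2,390,000.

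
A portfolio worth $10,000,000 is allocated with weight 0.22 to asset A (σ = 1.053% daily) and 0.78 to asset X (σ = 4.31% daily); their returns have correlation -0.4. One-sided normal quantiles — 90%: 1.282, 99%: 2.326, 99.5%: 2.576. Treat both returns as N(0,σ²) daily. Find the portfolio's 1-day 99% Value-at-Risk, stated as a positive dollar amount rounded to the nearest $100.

$762,000

σ_p² = 0.22²·1.053² + 0.78²·4.31² + 2·-0.4·0.22·0.78·1.053·4.31 = 10.7323 (%²).
σ_p = √10.7323 = 3.276%.
VaR = 2.326 × 3.276% = 7.620%; on $10,000,000 that is $762,000.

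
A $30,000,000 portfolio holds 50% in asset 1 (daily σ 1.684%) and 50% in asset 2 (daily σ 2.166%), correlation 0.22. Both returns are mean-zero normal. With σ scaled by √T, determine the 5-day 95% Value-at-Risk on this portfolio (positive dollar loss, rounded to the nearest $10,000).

σ_p = √(0.5²·1.684² + 0.5²·2.166² + 2·0.22·0.5·0.5·1.684·2.166) = 1.511%.
σ_{5d} = 1.511% × √5 = 3.379%.
z(95%) = 1.645.
VaR = 1.645 × 3.379% = 5.558%; on $30,000,000 that is $1,667,400.

$1,670,000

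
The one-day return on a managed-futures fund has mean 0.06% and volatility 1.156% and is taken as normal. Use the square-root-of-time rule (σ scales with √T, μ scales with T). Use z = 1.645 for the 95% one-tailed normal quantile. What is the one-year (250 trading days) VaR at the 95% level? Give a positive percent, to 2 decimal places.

15.07%

σ_{250d} = 1.156% × √250 = 18.278%; μ_{250d} = 250 × 0.06% = 15.000%.
VaR = −(15.000%) + 1.645 × 18.278% = 15.067%.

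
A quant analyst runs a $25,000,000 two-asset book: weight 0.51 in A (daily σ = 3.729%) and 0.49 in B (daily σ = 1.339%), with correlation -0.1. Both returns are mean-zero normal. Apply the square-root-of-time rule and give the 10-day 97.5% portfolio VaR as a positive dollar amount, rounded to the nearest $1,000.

$3,020,000

σ_p = √(0.51²·3.729² + 0.49²·1.339² + 2·-0.1·0.51·0.49·3.729·1.339) = 1.949%.
σ_{10d} = 1.949% × √10 = 6.163%.
z(97.5%) = 1.960.
VaR = 1.960 × 6.163% = 12.079%; on $25,000,000 that is $3,019,750.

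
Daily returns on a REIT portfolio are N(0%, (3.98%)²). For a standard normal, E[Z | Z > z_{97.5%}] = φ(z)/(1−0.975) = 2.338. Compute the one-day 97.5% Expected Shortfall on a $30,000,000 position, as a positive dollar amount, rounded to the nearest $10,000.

ES = 3.98% × 2.338 = 9.305%.
On $30,000,000: 0.09305 × $30,000,000 = $2,791,500.

$2,790,000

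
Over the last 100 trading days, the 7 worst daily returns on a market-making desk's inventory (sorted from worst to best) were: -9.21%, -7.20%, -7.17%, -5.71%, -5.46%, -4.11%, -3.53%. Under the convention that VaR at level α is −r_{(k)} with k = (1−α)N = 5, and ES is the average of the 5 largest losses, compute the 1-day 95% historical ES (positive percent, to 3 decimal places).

6.950%

The 5 worst returns sum to -34.75%.
ES = −(-34.75%) / 5 = 6.95% ≈ 6.950%.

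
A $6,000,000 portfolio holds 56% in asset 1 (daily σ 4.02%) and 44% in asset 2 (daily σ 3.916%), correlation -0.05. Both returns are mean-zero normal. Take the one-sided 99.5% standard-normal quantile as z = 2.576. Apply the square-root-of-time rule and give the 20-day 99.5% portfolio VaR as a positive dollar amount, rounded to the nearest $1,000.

σ_p = √(0.56²·4.02² + 0.44²·3.916² + 2·-0.05·0.56·0.44·4.02·3.916) = 2.766%.
σ_{20d} = 2.766% × √20 = 12.370%.
VaR = 2.576 × 12.370% = 31.865%; on $6,000,000 that is $1,911,900.

$1,912,000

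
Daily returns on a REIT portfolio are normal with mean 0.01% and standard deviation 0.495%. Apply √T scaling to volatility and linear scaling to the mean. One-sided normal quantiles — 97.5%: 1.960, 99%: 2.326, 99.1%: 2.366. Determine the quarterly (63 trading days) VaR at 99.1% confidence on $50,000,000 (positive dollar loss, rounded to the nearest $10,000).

$4,330,000

σ_{63d} = 0.495% × √63 = 3.929%; μ_{63d} = 63 × 0.01% = 0.630%.
VaR = −(0.630%) + 2.366 × 3.929% = 8.666%.
On $50,000,000: 0.08666 × $50,000,000 = $4,333,000.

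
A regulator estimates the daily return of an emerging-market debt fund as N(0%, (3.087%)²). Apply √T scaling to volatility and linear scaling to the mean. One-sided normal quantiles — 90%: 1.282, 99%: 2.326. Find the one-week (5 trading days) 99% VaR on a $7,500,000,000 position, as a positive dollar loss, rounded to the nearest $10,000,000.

σ_{5d} = 3.087% × √5 = 6.903%.
VaR = 2.326 × 6.903% = 16.056%.
On $7,500,000,000: 0.16056 × $7,500,000,000 = $1,204,200,000.

$1,200,000,000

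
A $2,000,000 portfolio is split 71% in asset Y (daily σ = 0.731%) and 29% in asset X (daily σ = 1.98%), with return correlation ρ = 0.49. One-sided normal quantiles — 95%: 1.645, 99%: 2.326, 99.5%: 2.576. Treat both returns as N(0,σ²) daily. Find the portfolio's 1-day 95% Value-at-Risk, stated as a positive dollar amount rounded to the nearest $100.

$31,100

σ_p² = 0.71²·0.731² + 0.29²·1.98² + 2·0.49·0.71·0.29·0.731·1.98 = 0.8911 (%²).
σ_p = √0.8911 = 0.944%.
VaR = 1.645 × 0.944% = 1.553%; on $2,000,000 that is $31,060.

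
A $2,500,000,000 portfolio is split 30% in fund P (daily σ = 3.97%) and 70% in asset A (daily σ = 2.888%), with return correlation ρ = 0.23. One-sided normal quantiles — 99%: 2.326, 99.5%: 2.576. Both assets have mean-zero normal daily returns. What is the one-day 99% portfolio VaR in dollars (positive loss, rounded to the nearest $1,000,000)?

σ_p² = 0.3²·3.97² + 0.7²·2.888² + 2·0.23·0.3·0.7·3.97·2.888 = 6.6129 (%²).
σ_p = √6.6129 = 2.572%.
VaR = 2.326 × 2.572% = 5.982%; on $2,500,000,000 that is $149,550,000.

$150,000,000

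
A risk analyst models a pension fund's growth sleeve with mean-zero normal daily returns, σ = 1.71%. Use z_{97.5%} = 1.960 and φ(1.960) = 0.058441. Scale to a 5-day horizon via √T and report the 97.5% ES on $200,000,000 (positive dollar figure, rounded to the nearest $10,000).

$17,880,000

σ_{5d} = 1.71% × √5 = 3.824%.
ES multiplier = φ(z)/(1−α) = 0.058441/0.025 = 2.338.
ES = 3.824% × 2.338 = 8.941%; on $200,000,000: $17,882,000.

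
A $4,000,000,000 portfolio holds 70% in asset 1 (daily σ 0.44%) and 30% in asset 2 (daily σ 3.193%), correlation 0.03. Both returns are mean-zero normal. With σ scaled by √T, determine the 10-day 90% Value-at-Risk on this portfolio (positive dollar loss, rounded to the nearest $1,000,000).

σ_p = √(0.7²·0.44² + 0.3²·3.193² + 2·0.03·0.7·0.3·0.44·3.193) = 1.015%.
σ_{10d} = 1.015% × √10 = 3.210%.
z(90%) = 1.282.
VaR = 1.282 × 3.210% = 4.115%; on $4,000,000,000 that is $164,600,000.

$165,000,000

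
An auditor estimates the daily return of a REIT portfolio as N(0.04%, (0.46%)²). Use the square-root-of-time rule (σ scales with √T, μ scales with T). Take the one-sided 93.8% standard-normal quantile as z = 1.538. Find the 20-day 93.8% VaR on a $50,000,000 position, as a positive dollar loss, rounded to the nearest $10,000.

σ_{20d} = 0.46% × √20 = 2.057%; μ_{20d} = 20 × 0.04% = 0.800%.
VaR = −(0.800%) + 1.538 × 2.057% = 2.364%.
On $50,000,000: 0.02364 × $50,000,000 = $1,182,000.

$1,180,000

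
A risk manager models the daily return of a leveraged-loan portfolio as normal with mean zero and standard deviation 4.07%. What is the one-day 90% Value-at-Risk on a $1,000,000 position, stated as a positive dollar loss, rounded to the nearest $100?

$52,200

At 90% one-sided, z = 1.282.
VaR = z·σ = 1.282 × 4.07% = 5.218%.
On $1,000,000: 0.05218 × $1,000,000 = $52,180.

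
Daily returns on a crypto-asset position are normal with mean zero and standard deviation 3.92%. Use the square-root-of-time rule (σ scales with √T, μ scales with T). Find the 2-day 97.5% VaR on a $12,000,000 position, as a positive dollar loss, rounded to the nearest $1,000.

At 97.5%, z = 1.960.
σ_{2d} = 3.92% × √2 = 5.544%.
VaR = 1.960 × 5.544% = 10.866%.
On $12,000,000: 0.10866 × $12,000,000 = $1,303,920.

$1,304,000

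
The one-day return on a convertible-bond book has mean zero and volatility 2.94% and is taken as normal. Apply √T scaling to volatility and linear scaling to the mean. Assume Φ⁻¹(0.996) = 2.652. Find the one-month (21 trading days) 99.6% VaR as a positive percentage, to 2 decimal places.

35.73%

σ_{21d} = 2.94% × √21 = 13.473%.
VaR = 2.652 × 13.473% = 35.730%.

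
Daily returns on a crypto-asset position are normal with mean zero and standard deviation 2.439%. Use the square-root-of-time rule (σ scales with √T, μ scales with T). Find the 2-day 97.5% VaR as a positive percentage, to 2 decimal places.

6.76%

At 97.5%, z = 1.960.
σ_{2d} = 2.439% × √2 = 3.449%.
VaR = 1.960 × 3.449% = 6.760%.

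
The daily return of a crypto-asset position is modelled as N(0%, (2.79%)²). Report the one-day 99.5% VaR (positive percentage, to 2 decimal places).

7.19%

At 99.5% one-sided, z = 2.576.
VaR = z·σ = 2.576 × 2.79% = 7.187%.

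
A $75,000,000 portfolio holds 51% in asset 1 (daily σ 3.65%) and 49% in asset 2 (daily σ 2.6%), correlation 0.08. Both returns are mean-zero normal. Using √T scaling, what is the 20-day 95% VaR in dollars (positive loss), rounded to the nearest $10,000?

$12,900,000

σ_p = √(0.51²·3.65² + 0.49²·2.6² + 2·0.08·0.51·0.49·3.65·2.6) = 2.338%.
σ_{20d} = 2.338% × √20 = 10.456%.
z(95%) = 1.645.
VaR = 1.645 × 10.456% = 17.200%; on $75,000,000 that is $12,900,000.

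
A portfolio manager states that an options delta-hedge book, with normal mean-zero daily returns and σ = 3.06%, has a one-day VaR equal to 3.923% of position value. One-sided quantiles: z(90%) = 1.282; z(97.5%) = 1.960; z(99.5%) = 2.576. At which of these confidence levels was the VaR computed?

Implied z = VaR/σ = 3.923 / 3.06 = 1.282.
This matches z(90%) = 1.282.

90%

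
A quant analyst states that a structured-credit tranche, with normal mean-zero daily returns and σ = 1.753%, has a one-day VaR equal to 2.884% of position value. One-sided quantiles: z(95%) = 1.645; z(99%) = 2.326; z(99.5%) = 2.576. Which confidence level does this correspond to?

95%

Implied z = VaR/σ = 2.884 / 1.753 = 1.645.
This matches z(95%) = 1.645.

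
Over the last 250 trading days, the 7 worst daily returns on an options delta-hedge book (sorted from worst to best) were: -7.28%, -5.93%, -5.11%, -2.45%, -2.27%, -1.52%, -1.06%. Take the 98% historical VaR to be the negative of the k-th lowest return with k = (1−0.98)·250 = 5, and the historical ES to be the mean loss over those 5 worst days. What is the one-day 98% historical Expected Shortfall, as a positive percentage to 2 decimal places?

4.61%

The 5 worst returns sum to -23.04%.
ES = −(-23.04%) / 5 = 4.608% ≈ 4.61%.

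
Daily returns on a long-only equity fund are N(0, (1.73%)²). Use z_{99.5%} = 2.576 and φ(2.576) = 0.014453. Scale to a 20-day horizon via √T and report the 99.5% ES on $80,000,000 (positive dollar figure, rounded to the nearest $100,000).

$17,900,000

σ_{20d} = 1.73% × √20 = 7.737%.
ES multiplier = φ(z)/(1−α) = 0.014453/0.005 = 2.891.
ES = 7.737% × 2.891 = 22.368%; on $80,000,000: $17,894,400.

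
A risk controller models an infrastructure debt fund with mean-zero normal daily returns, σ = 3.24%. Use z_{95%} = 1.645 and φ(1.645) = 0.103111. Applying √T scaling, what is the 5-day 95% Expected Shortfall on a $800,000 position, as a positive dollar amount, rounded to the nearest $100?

σ_{5d} = 3.24% × √5 = 7.245%.
ES multiplier = φ(z)/(1−α) = 0.103111/0.05 = 2.062.
ES = 7.245% × 2.062 = 14.939%; on $800,000: $119,512.

$119,500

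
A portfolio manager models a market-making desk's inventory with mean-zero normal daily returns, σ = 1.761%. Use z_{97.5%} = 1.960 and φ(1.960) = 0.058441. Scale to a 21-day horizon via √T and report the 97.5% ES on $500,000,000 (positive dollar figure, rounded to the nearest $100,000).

$94,300,000

σ_{21d} = 1.761% × √21 = 8.070%.
ES multiplier = φ(z)/(1−α) = 0.058441/0.025 = 2.338.
ES = 8.070% × 2.338 = 18.868%; on $500,000,000: $94,340,000.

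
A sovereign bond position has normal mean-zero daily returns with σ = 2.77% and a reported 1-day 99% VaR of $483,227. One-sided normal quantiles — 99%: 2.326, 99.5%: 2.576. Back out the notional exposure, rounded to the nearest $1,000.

VaR as a fraction of value: z·σ = 2.326 × 2.77% = 6.44302%.
Position = $483,227 / 0.0644302 = $7,500,008.

$7,500,000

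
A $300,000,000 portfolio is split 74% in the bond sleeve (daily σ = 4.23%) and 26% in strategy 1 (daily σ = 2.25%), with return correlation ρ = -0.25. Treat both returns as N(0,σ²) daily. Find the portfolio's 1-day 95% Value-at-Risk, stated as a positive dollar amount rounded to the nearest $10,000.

$14,990,000

σ_p² = 0.74²·4.23² + 0.26²·2.25² + 2·-0.25·0.74·0.26·4.23·2.25 = 9.2248 (%²).
σ_p = √9.2248 = 3.037%.
At 95%, z = 1.645.
VaR = 1.645 × 3.037% = 4.996%; on $300,000,000 that is $14,988,000.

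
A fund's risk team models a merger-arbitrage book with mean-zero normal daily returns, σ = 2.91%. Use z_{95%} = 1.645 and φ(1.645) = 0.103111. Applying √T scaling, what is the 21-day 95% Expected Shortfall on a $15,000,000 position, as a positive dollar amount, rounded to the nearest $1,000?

σ_{21d} = 2.91% × √21 = 13.335%.
ES multiplier = φ(z)/(1−α) = 0.103111/0.05 = 2.062.
ES = 13.335% × 2.062 = 27.497%; on $15,000,000: $4,124,550.

$4,125,000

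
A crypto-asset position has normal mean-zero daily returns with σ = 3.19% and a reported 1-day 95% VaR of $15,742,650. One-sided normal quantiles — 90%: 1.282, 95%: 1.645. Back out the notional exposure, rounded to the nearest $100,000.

$300,000,000

VaR as a fraction of value: z·σ = 1.645 × 3.19% = 5.24755%.
Position = $15,742,650 / 0.0524755 = $300,000,000.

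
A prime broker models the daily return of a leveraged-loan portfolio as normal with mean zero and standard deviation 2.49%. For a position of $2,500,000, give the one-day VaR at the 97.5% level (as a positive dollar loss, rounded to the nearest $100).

$122,000

At 97.5% one-sided, z = 1.960.
VaR = z·σ = 1.960 × 2.49% = 4.880%.
On $2,500,000: 0.04880 × $2,500,000 = $122,000.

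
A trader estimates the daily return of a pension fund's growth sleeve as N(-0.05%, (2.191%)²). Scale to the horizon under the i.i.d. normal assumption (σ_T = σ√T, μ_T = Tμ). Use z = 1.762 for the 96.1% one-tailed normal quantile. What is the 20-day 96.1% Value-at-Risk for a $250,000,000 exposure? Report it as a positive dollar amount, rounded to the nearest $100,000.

σ_{20d} = 2.191% × √20 = 9.798%; μ_{20d} = 20 × -0.05% = -1.000%.
VaR = −(-1.000%) + 1.762 × 9.798% = 18.264%.
On $250,000,000: 0.18264 × $250,000,000 = $45,660,000.

$45,700,000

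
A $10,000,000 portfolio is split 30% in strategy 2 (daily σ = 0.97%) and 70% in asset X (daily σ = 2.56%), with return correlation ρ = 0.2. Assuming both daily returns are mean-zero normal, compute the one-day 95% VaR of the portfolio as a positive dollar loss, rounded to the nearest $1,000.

$308,000

σ_p² = 0.3²·0.97² + 0.7²·2.56² + 2·0.2·0.3·0.7·0.97·2.56 = 3.5045 (%²).
σ_p = √3.5045 = 1.872%.
At 95%, z = 1.645.
VaR = 1.645 × 1.872% = 3.079%; on $10,000,000 that is $307,900.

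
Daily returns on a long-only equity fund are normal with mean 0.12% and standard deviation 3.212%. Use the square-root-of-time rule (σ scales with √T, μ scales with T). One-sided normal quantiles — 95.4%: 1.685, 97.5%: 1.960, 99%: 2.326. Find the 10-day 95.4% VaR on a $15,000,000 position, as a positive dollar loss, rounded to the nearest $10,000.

$2,390,000

σ_{10d} = 3.212% × √10 = 10.157%; μ_{10d} = 10 × 0.12% = 1.200%.
VaR = −(1.200%) + 1.685 × 10.157% = 15.915%.
On $15,000,000: 0.15915 × $15,000,000 = $2,387,250.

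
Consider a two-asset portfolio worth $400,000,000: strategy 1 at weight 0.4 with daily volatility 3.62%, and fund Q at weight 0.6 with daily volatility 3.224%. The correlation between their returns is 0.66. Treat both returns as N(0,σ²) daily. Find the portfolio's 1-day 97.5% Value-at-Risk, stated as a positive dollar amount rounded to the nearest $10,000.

σ_p² = 0.4²·3.62² + 0.6²·3.224² + 2·0.66·0.4·0.6·3.62·3.224 = 9.5359 (%²).
σ_p = √9.5359 = 3.088%.
At 97.5%, z = 1.960.
VaR = 1.960 × 3.088% = 6.052%; on $400,000,000 that is $24,208,000.

$24,210,000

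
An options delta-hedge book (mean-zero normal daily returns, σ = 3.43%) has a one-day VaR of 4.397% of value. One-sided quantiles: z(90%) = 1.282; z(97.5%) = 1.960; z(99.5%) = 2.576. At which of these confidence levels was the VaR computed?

90%

Implied z = VaR/σ = 4.397 / 3.43 = 1.282.
This matches z(90%) = 1.282.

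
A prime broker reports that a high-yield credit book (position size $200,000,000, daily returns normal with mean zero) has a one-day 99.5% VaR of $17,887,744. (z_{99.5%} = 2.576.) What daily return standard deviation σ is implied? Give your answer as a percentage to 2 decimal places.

3.47%

VaR as a fraction: $17,887,744 / $200,000,000 = 8.944%.
σ = VaR / z = 8.944% / 2.576 = 3.472%.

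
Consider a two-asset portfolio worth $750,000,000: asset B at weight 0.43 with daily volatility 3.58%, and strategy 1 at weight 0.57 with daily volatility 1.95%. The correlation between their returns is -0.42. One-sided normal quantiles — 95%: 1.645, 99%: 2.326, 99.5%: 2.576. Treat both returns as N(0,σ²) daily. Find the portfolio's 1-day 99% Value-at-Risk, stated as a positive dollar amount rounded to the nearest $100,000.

σ_p² = 0.43²·3.58² + 0.57²·1.95² + 2·-0.42·0.43·0.57·3.58·1.95 = 2.1679 (%²).
σ_p = √2.1679 = 1.472%.
VaR = 2.326 × 1.472% = 3.424%; on $750,000,000 that is $25,680,000.

$25,700,000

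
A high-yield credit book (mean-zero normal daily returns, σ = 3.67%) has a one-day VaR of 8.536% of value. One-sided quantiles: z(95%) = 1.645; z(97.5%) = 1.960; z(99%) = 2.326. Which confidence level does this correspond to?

99%

Implied z = VaR/σ = 8.536 / 3.67 = 2.326.
This matches z(99%) = 2.326.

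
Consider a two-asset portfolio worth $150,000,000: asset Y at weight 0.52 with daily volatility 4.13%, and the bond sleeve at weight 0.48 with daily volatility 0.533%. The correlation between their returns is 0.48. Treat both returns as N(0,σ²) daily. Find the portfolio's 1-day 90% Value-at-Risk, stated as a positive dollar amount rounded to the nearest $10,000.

$4,390,000

σ_p² = 0.52²·4.13² + 0.48²·0.533² + 2·0.48·0.52·0.48·4.13·0.533 = 5.2051 (%²).
σ_p = √5.2051 = 2.281%.
At 90%, z = 1.282.
VaR = 1.282 × 2.281% = 2.924%; on $150,000,000 that is $4,386,000.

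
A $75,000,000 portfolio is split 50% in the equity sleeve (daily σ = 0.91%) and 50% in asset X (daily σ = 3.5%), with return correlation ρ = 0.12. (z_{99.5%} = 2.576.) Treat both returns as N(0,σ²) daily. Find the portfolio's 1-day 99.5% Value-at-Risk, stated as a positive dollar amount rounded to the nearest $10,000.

σ_p² = 0.5²·0.91² + 0.5²·3.5² + 2·0.12·0.5·0.5·0.91·3.5 = 3.4606 (%²).
σ_p = √3.4606 = 1.860%.
VaR = 2.576 × 1.860% = 4.791%; on $75,000,000 that is $3,593,250.

$3,590,000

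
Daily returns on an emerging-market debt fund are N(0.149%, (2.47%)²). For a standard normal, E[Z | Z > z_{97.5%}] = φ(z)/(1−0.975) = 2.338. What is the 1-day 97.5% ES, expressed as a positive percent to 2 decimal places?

ES = −(0.149%) + 2.47% × 2.338 = 5.626%.

5.63%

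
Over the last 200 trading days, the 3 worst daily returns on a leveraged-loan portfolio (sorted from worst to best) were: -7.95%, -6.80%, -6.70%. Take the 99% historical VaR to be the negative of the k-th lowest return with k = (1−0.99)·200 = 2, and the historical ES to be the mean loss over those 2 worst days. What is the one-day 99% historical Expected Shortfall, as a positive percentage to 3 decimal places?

7.375%

The 2 worst returns sum to -14.75%.
ES = −(-14.75%) / 2 = 7.375%.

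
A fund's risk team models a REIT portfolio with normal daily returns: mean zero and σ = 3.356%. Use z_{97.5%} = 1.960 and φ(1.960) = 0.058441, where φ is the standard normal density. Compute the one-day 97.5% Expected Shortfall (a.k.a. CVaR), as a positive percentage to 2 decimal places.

Tail multiplier: φ(z)/(1−α) = 0.058441 / 0.025 = 2.338.
ES = 3.356% × 2.338 = 7.846%.

7.85%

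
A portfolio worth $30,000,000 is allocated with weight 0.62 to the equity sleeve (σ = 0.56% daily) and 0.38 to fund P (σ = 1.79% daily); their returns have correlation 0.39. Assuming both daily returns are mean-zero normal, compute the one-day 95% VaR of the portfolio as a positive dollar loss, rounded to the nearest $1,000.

σ_p² = 0.62²·0.56² + 0.38²·1.79² + 2·0.39·0.62·0.38·0.56·1.79 = 0.7674 (%²).
σ_p = √0.7674 = 0.876%.
At 95%, z = 1.645.
VaR = 1.645 × 0.876% = 1.441%; on $30,000,000 that is $432,300.

$432,000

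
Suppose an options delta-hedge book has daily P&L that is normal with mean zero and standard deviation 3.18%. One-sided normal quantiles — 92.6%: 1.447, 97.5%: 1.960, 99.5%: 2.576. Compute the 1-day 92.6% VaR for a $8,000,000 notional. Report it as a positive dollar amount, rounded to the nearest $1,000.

$368,000

VaR = z·σ = 1.447 × 3.18% = 4.601%.
On $8,000,000: 0.04601 × $8,000,000 = $368,080.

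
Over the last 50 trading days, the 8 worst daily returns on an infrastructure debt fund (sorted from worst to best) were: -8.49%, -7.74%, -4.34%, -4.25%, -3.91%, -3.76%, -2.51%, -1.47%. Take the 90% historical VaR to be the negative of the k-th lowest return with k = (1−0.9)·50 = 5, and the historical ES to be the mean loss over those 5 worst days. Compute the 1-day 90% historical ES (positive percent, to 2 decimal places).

5.75%

The 5 worst returns sum to -28.73%.
ES = −(-28.73%) / 5 = 5.746% ≈ 5.75%.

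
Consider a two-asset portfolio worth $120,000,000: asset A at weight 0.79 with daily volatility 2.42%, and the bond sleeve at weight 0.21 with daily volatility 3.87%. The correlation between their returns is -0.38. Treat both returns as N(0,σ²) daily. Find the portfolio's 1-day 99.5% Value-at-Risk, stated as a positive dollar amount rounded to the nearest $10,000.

σ_p² = 0.79²·2.42² + 0.21²·3.87² + 2·-0.38·0.79·0.21·2.42·3.87 = 3.1346 (%²).
σ_p = √3.1346 = 1.770%.
At 99.5%, z = 2.576.
VaR = 2.576 × 1.770% = 4.560%; on $120,000,000 that is $5,472,000.

$5,470,000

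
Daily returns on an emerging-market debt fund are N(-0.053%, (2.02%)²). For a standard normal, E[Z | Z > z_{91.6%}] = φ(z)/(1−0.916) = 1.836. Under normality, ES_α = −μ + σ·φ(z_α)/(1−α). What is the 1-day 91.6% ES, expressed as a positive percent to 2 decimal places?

ES = −(-0.053%) + 2.02% × 1.836 = 3.762%.

3.76%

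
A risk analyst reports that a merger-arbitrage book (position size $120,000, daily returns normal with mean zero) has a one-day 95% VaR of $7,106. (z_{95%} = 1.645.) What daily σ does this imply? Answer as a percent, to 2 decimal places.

3.60%

VaR as a fraction: $7,106 / $120,000 = 5.922%.
σ = VaR / z = 5.922% / 1.645 = 3.600%.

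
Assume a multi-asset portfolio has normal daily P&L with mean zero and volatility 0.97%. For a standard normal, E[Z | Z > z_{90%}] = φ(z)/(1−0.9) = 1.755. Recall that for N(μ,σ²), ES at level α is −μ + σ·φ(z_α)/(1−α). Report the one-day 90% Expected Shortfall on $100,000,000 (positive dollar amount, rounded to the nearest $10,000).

ES = 0.97% × 1.755 = 1.702%.
On $100,000,000: 0.01702 × $100,000,000 = $1,702,000.

$1,700,000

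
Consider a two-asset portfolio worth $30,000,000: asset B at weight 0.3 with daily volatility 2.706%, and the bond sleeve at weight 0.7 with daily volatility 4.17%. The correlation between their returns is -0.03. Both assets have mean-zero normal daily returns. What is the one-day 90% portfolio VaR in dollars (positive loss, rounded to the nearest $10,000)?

σ_p² = 0.3²·2.706² + 0.7²·4.17² + 2·-0.03·0.3·0.7·2.706·4.17 = 9.0374 (%²).
σ_p = √9.0374 = 3.006%.
At 90%, z = 1.282.
VaR = 1.282 × 3.006% = 3.854%; on $30,000,000 that is $1,156,200.

$1,160,000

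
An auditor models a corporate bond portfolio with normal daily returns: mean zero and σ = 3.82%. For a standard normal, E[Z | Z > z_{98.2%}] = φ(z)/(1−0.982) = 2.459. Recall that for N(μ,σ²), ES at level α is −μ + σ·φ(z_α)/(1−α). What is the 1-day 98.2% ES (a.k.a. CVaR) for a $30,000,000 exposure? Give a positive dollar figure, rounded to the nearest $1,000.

$2,818,000

ES = 3.82% × 2.459 = 9.393%.
On $30,000,000: 0.09393 × $30,000,000 = $2,817,900.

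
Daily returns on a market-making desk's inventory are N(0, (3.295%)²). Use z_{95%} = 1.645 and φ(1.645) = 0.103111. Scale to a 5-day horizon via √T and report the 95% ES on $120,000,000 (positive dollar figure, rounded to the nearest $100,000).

σ_{5d} = 3.295% × √5 = 7.368%.
ES multiplier = φ(z)/(1−α) = 0.103111/0.05 = 2.062.
ES = 7.368% × 2.062 = 15.193%; on $120,000,000: $18,231,600.

$18,200,000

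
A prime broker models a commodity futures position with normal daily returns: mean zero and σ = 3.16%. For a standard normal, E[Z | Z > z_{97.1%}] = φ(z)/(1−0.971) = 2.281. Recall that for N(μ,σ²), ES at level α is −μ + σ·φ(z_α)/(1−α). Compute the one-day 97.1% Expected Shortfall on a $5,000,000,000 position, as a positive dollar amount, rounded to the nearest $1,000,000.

$360,000,000

ES = 3.16% × 2.281 = 7.208%.
On $5,000,000,000: 0.07208 × $5,000,000,000 = $360,400,000.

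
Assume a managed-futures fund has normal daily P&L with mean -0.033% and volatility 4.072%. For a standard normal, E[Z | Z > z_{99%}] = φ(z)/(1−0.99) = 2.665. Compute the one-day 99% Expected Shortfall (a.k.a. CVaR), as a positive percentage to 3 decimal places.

10.885%

ES = −(-0.033%) + 4.072% × 2.665 = 10.885%.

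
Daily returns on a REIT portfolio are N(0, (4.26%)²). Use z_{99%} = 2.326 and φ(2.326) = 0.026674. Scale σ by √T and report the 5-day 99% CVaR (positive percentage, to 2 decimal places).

σ_{5d} = 4.26% × √5 = 9.526%.
ES multiplier = φ(z)/(1−α) = 0.026674/0.01 = 2.667.
ES = 9.526% × 2.667 = 25.406%.

25.41%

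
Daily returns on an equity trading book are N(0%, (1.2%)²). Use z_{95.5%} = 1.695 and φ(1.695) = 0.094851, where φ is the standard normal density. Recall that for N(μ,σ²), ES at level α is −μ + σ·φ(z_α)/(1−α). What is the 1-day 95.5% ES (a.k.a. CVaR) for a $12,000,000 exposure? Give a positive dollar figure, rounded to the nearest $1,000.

Tail multiplier: φ(z)/(1−α) = 0.094851 / 0.045 = 2.108.
ES = 1.2% × 2.108 = 2.530%.
On $12,000,000: 0.02530 × $12,000,000 = $303,600.

$304,000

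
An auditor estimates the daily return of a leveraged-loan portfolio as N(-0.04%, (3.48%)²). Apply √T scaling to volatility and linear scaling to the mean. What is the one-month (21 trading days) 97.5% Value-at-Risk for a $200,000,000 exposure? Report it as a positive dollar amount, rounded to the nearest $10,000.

At 97.5%, z = 1.960.
σ_{21d} = 3.48% × √21 = 15.947%; μ_{21d} = 21 × -0.04% = -0.840%.
VaR = −(-0.840%) + 1.960 × 15.947% = 32.096%.
On $200,000,000: 0.32096 × $200,000,000 = $64,192,000.

$64,190,000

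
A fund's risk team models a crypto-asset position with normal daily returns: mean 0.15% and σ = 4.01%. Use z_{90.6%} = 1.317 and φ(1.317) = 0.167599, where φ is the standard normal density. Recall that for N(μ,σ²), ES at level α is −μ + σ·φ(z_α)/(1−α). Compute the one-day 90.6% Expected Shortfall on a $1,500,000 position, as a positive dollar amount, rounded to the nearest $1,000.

Tail multiplier: φ(z)/(1−α) = 0.167599 / 0.094 = 1.783.
ES = −(0.15%) + 4.01% × 1.783 = 7.000%.
On $1,500,000: 0.07000 × $1,500,000 = $105,000.

$105,000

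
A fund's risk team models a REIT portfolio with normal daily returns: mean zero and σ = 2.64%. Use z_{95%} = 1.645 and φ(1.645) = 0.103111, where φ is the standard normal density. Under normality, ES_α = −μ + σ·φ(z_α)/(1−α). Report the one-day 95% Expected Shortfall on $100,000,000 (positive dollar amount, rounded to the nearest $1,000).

$5,444,000

Tail multiplier: φ(z)/(1−α) = 0.103111 / 0.05 = 2.062.
ES = 2.64% × 2.062 = 5.444%.
On $100,000,000: 0.05444 × $100,000,000 = $5,444,000.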